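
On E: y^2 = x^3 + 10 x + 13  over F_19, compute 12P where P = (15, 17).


k = 12 = 1100_2 (binary, LSB first: 0011)
Double-and-add from P = (15, 17):
  bit 0 = 0: acc unchanged = O
  bit 1 = 0: acc unchanged = O
  bit 2 = 1: acc = O + (17, 17) = (17, 17)
  bit 3 = 1: acc = (17, 17) + (1, 9) = (6, 17)

12P = (6, 17)


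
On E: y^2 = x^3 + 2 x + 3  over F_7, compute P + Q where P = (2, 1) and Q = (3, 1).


P != Q, so use the chord formula.
s = (y2 - y1) / (x2 - x1) = (0) / (1) mod 7 = 0
x3 = s^2 - x1 - x2 mod 7 = 0^2 - 2 - 3 = 2
y3 = s (x1 - x3) - y1 mod 7 = 0 * (2 - 2) - 1 = 6

P + Q = (2, 6)


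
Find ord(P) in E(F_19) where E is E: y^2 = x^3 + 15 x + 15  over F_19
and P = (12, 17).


Compute successive multiples of P until we hit O:
  1P = (12, 17)
  2P = (6, 6)
  3P = (7, 8)
  4P = (4, 5)
  5P = (10, 5)
  6P = (14, 9)
  7P = (9, 9)
  8P = (3, 7)
  ... (continuing to 24P)
  24P = O

ord(P) = 24


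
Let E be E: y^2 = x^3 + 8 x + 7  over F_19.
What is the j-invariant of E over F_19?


Delta = -16(4 a^3 + 27 b^2) mod 19 = 5
-1728 * (4 a)^3 = -1728 * (4*8)^3 mod 19 = 12
j = 12 * 5^(-1) mod 19 = 10

j = 10 (mod 19)


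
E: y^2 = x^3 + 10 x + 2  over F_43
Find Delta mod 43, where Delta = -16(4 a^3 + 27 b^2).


4 a^3 + 27 b^2 = 4*10^3 + 27*2^2 = 4000 + 108 = 4108
Delta = -16 * (4108) = -65728
Delta mod 43 = 19

Delta = 19 (mod 43)


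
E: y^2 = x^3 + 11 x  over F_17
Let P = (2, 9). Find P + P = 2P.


Doubling: s = (3 x1^2 + a) / (2 y1)
s = (3*2^2 + 11) / (2*9) mod 17 = 6
x3 = s^2 - 2 x1 mod 17 = 6^2 - 2*2 = 15
y3 = s (x1 - x3) - y1 mod 17 = 6 * (2 - 15) - 9 = 15

2P = (15, 15)


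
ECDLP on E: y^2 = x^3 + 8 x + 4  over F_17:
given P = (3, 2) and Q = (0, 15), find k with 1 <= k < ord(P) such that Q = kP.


Enumerate multiples of P until we hit Q = (0, 15):
  1P = (3, 2)
  2P = (10, 9)
  3P = (5, 13)
  4P = (1, 9)
  5P = (4, 10)
  6P = (6, 8)
  7P = (12, 14)
  8P = (0, 2)
  9P = (14, 15)
  10P = (8, 6)
  11P = (8, 11)
  12P = (14, 2)
  13P = (0, 15)
Match found at i = 13.

k = 13


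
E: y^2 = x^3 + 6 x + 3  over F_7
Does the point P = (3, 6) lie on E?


Check whether y^2 = x^3 + 6 x + 3 (mod 7) for (x, y) = (3, 6).
LHS: y^2 = 6^2 mod 7 = 1
RHS: x^3 + 6 x + 3 = 3^3 + 6*3 + 3 mod 7 = 6
LHS != RHS

No, not on the curve


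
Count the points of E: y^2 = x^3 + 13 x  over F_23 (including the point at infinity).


For each x in F_23, count y with y^2 = x^3 + 13 x + 0 mod 23:
  x = 0: RHS = 0, y in [0]  -> 1 point(s)
  x = 4: RHS = 1, y in [1, 22]  -> 2 point(s)
  x = 5: RHS = 6, y in [11, 12]  -> 2 point(s)
  x = 6: RHS = 18, y in [8, 15]  -> 2 point(s)
  x = 8: RHS = 18, y in [8, 15]  -> 2 point(s)
  x = 9: RHS = 18, y in [8, 15]  -> 2 point(s)
  x = 10: RHS = 3, y in [7, 16]  -> 2 point(s)
  x = 11: RHS = 2, y in [5, 18]  -> 2 point(s)
  x = 16: RHS = 3, y in [7, 16]  -> 2 point(s)
  x = 20: RHS = 3, y in [7, 16]  -> 2 point(s)
  x = 21: RHS = 12, y in [9, 14]  -> 2 point(s)
  x = 22: RHS = 9, y in [3, 20]  -> 2 point(s)
Affine points: 23. Add the point at infinity: total = 24.

#E(F_23) = 24


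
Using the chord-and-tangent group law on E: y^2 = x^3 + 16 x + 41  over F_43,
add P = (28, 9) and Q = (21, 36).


P != Q, so use the chord formula.
s = (y2 - y1) / (x2 - x1) = (27) / (36) mod 43 = 33
x3 = s^2 - x1 - x2 mod 43 = 33^2 - 28 - 21 = 8
y3 = s (x1 - x3) - y1 mod 43 = 33 * (28 - 8) - 9 = 6

P + Q = (8, 6)


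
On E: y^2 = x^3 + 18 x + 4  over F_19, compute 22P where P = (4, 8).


k = 22 = 10110_2 (binary, LSB first: 01101)
Double-and-add from P = (4, 8):
  bit 0 = 0: acc unchanged = O
  bit 1 = 1: acc = O + (1, 2) = (1, 2)
  bit 2 = 1: acc = (1, 2) + (3, 16) = (7, 13)
  bit 3 = 0: acc unchanged = (7, 13)
  bit 4 = 1: acc = (7, 13) + (15, 1) = (4, 11)

22P = (4, 11)


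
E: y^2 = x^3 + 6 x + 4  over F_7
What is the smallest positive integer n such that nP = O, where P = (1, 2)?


Compute successive multiples of P until we hit O:
  1P = (1, 2)
  2P = (0, 2)
  3P = (6, 5)
  4P = (4, 6)
  5P = (3, 0)
  6P = (4, 1)
  7P = (6, 2)
  8P = (0, 5)
  ... (continuing to 10P)
  10P = O

ord(P) = 10


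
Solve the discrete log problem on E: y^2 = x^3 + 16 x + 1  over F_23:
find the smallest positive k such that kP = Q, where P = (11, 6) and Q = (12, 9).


Enumerate multiples of P until we hit Q = (12, 9):
  1P = (11, 6)
  2P = (2, 8)
  3P = (18, 16)
  4P = (12, 9)
Match found at i = 4.

k = 4


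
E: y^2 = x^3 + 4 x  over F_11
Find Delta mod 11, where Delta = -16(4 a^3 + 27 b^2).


4 a^3 + 27 b^2 = 4*4^3 + 27*0^2 = 256 + 0 = 256
Delta = -16 * (256) = -4096
Delta mod 11 = 7

Delta = 7 (mod 11)


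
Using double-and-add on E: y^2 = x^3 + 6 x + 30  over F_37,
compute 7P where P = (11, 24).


k = 7 = 111_2 (binary, LSB first: 111)
Double-and-add from P = (11, 24):
  bit 0 = 1: acc = O + (11, 24) = (11, 24)
  bit 1 = 1: acc = (11, 24) + (4, 9) = (13, 14)
  bit 2 = 1: acc = (13, 14) + (1, 0) = (11, 13)

7P = (11, 13)


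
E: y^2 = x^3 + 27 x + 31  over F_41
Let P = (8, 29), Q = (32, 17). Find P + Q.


P != Q, so use the chord formula.
s = (y2 - y1) / (x2 - x1) = (29) / (24) mod 41 = 20
x3 = s^2 - x1 - x2 mod 41 = 20^2 - 8 - 32 = 32
y3 = s (x1 - x3) - y1 mod 41 = 20 * (8 - 32) - 29 = 24

P + Q = (32, 24)


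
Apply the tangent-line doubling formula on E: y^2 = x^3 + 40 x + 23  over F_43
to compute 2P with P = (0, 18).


Doubling: s = (3 x1^2 + a) / (2 y1)
s = (3*0^2 + 40) / (2*18) mod 43 = 25
x3 = s^2 - 2 x1 mod 43 = 25^2 - 2*0 = 23
y3 = s (x1 - x3) - y1 mod 43 = 25 * (0 - 23) - 18 = 9

2P = (23, 9)


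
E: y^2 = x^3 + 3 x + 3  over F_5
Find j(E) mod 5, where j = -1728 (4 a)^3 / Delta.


Delta = -16(4 a^3 + 27 b^2) mod 5 = 4
-1728 * (4 a)^3 = -1728 * (4*3)^3 mod 5 = 1
j = 1 * 4^(-1) mod 5 = 4

j = 4 (mod 5)


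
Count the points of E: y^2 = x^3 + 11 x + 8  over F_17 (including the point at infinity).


For each x in F_17, count y with y^2 = x^3 + 11 x + 8 mod 17:
  x = 0: RHS = 8, y in [5, 12]  -> 2 point(s)
  x = 2: RHS = 4, y in [2, 15]  -> 2 point(s)
  x = 3: RHS = 0, y in [0]  -> 1 point(s)
  x = 5: RHS = 1, y in [1, 16]  -> 2 point(s)
  x = 6: RHS = 1, y in [1, 16]  -> 2 point(s)
  x = 8: RHS = 13, y in [8, 9]  -> 2 point(s)
  x = 10: RHS = 13, y in [8, 9]  -> 2 point(s)
  x = 11: RHS = 15, y in [7, 10]  -> 2 point(s)
  x = 12: RHS = 15, y in [7, 10]  -> 2 point(s)
  x = 13: RHS = 2, y in [6, 11]  -> 2 point(s)
  x = 14: RHS = 16, y in [4, 13]  -> 2 point(s)
  x = 16: RHS = 13, y in [8, 9]  -> 2 point(s)
Affine points: 23. Add the point at infinity: total = 24.

#E(F_17) = 24


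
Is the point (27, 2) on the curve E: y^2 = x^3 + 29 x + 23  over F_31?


Check whether y^2 = x^3 + 29 x + 23 (mod 31) for (x, y) = (27, 2).
LHS: y^2 = 2^2 mod 31 = 4
RHS: x^3 + 29 x + 23 = 27^3 + 29*27 + 23 mod 31 = 29
LHS != RHS

No, not on the curve


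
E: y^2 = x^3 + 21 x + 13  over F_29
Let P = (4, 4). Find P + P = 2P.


Doubling: s = (3 x1^2 + a) / (2 y1)
s = (3*4^2 + 21) / (2*4) mod 29 = 5
x3 = s^2 - 2 x1 mod 29 = 5^2 - 2*4 = 17
y3 = s (x1 - x3) - y1 mod 29 = 5 * (4 - 17) - 4 = 18

2P = (17, 18)


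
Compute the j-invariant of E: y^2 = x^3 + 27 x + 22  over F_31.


Delta = -16(4 a^3 + 27 b^2) mod 31 = 11
-1728 * (4 a)^3 = -1728 * (4*27)^3 mod 31 = 30
j = 30 * 11^(-1) mod 31 = 14

j = 14 (mod 31)


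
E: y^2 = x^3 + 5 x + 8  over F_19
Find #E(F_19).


For each x in F_19, count y with y^2 = x^3 + 5 x + 8 mod 19:
  x = 2: RHS = 7, y in [8, 11]  -> 2 point(s)
  x = 4: RHS = 16, y in [4, 15]  -> 2 point(s)
  x = 5: RHS = 6, y in [5, 14]  -> 2 point(s)
  x = 6: RHS = 7, y in [8, 11]  -> 2 point(s)
  x = 7: RHS = 6, y in [5, 14]  -> 2 point(s)
  x = 8: RHS = 9, y in [3, 16]  -> 2 point(s)
  x = 11: RHS = 7, y in [8, 11]  -> 2 point(s)
  x = 13: RHS = 9, y in [3, 16]  -> 2 point(s)
  x = 15: RHS = 0, y in [0]  -> 1 point(s)
  x = 16: RHS = 4, y in [2, 17]  -> 2 point(s)
  x = 17: RHS = 9, y in [3, 16]  -> 2 point(s)
Affine points: 21. Add the point at infinity: total = 22.

#E(F_19) = 22


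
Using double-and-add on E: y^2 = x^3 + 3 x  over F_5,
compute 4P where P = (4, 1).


k = 4 = 100_2 (binary, LSB first: 001)
Double-and-add from P = (4, 1):
  bit 0 = 0: acc unchanged = O
  bit 1 = 0: acc unchanged = O
  bit 2 = 1: acc = O + (4, 4) = (4, 4)

4P = (4, 4)


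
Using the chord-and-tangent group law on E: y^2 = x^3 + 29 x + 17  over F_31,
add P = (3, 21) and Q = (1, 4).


P != Q, so use the chord formula.
s = (y2 - y1) / (x2 - x1) = (14) / (29) mod 31 = 24
x3 = s^2 - x1 - x2 mod 31 = 24^2 - 3 - 1 = 14
y3 = s (x1 - x3) - y1 mod 31 = 24 * (3 - 14) - 21 = 25

P + Q = (14, 25)


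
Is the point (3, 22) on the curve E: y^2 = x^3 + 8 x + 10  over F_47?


Check whether y^2 = x^3 + 8 x + 10 (mod 47) for (x, y) = (3, 22).
LHS: y^2 = 22^2 mod 47 = 14
RHS: x^3 + 8 x + 10 = 3^3 + 8*3 + 10 mod 47 = 14
LHS = RHS

Yes, on the curve


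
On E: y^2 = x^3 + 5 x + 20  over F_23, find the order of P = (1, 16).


Compute successive multiples of P until we hit O:
  1P = (1, 16)
  2P = (11, 16)
  3P = (11, 7)
  4P = (1, 7)
  5P = O

ord(P) = 5


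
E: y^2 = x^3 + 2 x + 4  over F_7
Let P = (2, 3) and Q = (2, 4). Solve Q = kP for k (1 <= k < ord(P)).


Enumerate multiples of P until we hit Q = (2, 4):
  1P = (2, 3)
  2P = (3, 4)
  3P = (3, 3)
  4P = (2, 4)
Match found at i = 4.

k = 4


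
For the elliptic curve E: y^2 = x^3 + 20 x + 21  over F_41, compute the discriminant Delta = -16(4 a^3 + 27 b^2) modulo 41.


4 a^3 + 27 b^2 = 4*20^3 + 27*21^2 = 32000 + 11907 = 43907
Delta = -16 * (43907) = -702512
Delta mod 41 = 23

Delta = 23 (mod 41)


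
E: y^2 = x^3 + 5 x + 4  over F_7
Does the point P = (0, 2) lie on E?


Check whether y^2 = x^3 + 5 x + 4 (mod 7) for (x, y) = (0, 2).
LHS: y^2 = 2^2 mod 7 = 4
RHS: x^3 + 5 x + 4 = 0^3 + 5*0 + 4 mod 7 = 4
LHS = RHS

Yes, on the curve


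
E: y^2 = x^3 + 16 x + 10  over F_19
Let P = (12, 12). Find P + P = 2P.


Doubling: s = (3 x1^2 + a) / (2 y1)
s = (3*12^2 + 16) / (2*12) mod 19 = 6
x3 = s^2 - 2 x1 mod 19 = 6^2 - 2*12 = 12
y3 = s (x1 - x3) - y1 mod 19 = 6 * (12 - 12) - 12 = 7

2P = (12, 7)


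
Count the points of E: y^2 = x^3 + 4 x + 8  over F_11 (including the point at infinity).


For each x in F_11, count y with y^2 = x^3 + 4 x + 8 mod 11:
  x = 3: RHS = 3, y in [5, 6]  -> 2 point(s)
  x = 4: RHS = 0, y in [0]  -> 1 point(s)
  x = 7: RHS = 5, y in [4, 7]  -> 2 point(s)
  x = 9: RHS = 3, y in [5, 6]  -> 2 point(s)
  x = 10: RHS = 3, y in [5, 6]  -> 2 point(s)
Affine points: 9. Add the point at infinity: total = 10.

#E(F_11) = 10


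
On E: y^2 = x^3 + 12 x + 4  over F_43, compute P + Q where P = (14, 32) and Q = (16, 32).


P != Q, so use the chord formula.
s = (y2 - y1) / (x2 - x1) = (0) / (2) mod 43 = 0
x3 = s^2 - x1 - x2 mod 43 = 0^2 - 14 - 16 = 13
y3 = s (x1 - x3) - y1 mod 43 = 0 * (14 - 13) - 32 = 11

P + Q = (13, 11)


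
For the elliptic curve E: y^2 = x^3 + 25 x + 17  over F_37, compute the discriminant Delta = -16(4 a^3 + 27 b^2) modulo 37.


4 a^3 + 27 b^2 = 4*25^3 + 27*17^2 = 62500 + 7803 = 70303
Delta = -16 * (70303) = -1124848
Delta mod 37 = 26

Delta = 26 (mod 37)


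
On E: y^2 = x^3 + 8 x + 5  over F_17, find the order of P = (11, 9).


Compute successive multiples of P until we hit O:
  1P = (11, 9)
  2P = (4, 4)
  3P = (15, 10)
  4P = (7, 9)
  5P = (16, 8)
  6P = (5, 0)
  7P = (16, 9)
  8P = (7, 8)
  ... (continuing to 12P)
  12P = O

ord(P) = 12


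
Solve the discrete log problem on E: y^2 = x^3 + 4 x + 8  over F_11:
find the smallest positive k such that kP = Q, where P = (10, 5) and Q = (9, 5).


Enumerate multiples of P until we hit Q = (9, 5):
  1P = (10, 5)
  2P = (7, 7)
  3P = (3, 5)
  4P = (9, 6)
  5P = (4, 0)
  6P = (9, 5)
Match found at i = 6.

k = 6


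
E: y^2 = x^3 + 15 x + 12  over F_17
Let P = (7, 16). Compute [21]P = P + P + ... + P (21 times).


k = 21 = 10101_2 (binary, LSB first: 10101)
Double-and-add from P = (7, 16):
  bit 0 = 1: acc = O + (7, 16) = (7, 16)
  bit 1 = 0: acc unchanged = (7, 16)
  bit 2 = 1: acc = (7, 16) + (5, 5) = (14, 5)
  bit 3 = 0: acc unchanged = (14, 5)
  bit 4 = 1: acc = (14, 5) + (12, 13) = (7, 1)

21P = (7, 1)


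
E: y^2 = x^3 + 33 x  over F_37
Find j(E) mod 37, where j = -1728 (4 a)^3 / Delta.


Delta = -16(4 a^3 + 27 b^2) mod 37 = 26
-1728 * (4 a)^3 = -1728 * (4*33)^3 mod 37 = 10
j = 10 * 26^(-1) mod 37 = 26

j = 26 (mod 37)


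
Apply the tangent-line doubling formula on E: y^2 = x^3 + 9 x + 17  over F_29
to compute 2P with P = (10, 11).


Doubling: s = (3 x1^2 + a) / (2 y1)
s = (3*10^2 + 9) / (2*11) mod 29 = 18
x3 = s^2 - 2 x1 mod 29 = 18^2 - 2*10 = 14
y3 = s (x1 - x3) - y1 mod 29 = 18 * (10 - 14) - 11 = 4

2P = (14, 4)


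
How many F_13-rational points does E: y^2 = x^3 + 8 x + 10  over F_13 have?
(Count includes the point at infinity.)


For each x in F_13, count y with y^2 = x^3 + 8 x + 10 mod 13:
  x = 0: RHS = 10, y in [6, 7]  -> 2 point(s)
  x = 3: RHS = 9, y in [3, 10]  -> 2 point(s)
  x = 6: RHS = 1, y in [1, 12]  -> 2 point(s)
  x = 8: RHS = 1, y in [1, 12]  -> 2 point(s)
  x = 11: RHS = 12, y in [5, 8]  -> 2 point(s)
  x = 12: RHS = 1, y in [1, 12]  -> 2 point(s)
Affine points: 12. Add the point at infinity: total = 13.

#E(F_13) = 13


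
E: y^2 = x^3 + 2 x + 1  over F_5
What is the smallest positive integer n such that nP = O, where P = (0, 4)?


Compute successive multiples of P until we hit O:
  1P = (0, 4)
  2P = (1, 2)
  3P = (3, 2)
  4P = (3, 3)
  5P = (1, 3)
  6P = (0, 1)
  7P = O

ord(P) = 7


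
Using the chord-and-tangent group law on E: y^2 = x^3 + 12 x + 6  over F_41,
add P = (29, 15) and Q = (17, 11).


P != Q, so use the chord formula.
s = (y2 - y1) / (x2 - x1) = (37) / (29) mod 41 = 14
x3 = s^2 - x1 - x2 mod 41 = 14^2 - 29 - 17 = 27
y3 = s (x1 - x3) - y1 mod 41 = 14 * (29 - 27) - 15 = 13

P + Q = (27, 13)


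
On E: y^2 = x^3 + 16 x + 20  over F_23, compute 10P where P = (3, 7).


k = 10 = 1010_2 (binary, LSB first: 0101)
Double-and-add from P = (3, 7):
  bit 0 = 0: acc unchanged = O
  bit 1 = 1: acc = O + (12, 13) = (12, 13)
  bit 2 = 0: acc unchanged = (12, 13)
  bit 3 = 1: acc = (12, 13) + (22, 16) = (16, 18)

10P = (16, 18)


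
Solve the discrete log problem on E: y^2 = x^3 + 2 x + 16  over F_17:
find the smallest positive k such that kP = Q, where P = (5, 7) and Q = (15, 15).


Enumerate multiples of P until we hit Q = (15, 15):
  1P = (5, 7)
  2P = (16, 9)
  3P = (15, 2)
  4P = (10, 4)
  5P = (1, 11)
  6P = (12, 0)
  7P = (1, 6)
  8P = (10, 13)
  9P = (15, 15)
Match found at i = 9.

k = 9


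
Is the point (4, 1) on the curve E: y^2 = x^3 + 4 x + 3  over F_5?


Check whether y^2 = x^3 + 4 x + 3 (mod 5) for (x, y) = (4, 1).
LHS: y^2 = 1^2 mod 5 = 1
RHS: x^3 + 4 x + 3 = 4^3 + 4*4 + 3 mod 5 = 3
LHS != RHS

No, not on the curve


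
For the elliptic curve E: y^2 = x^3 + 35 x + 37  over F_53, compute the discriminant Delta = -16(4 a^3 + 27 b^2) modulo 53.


4 a^3 + 27 b^2 = 4*35^3 + 27*37^2 = 171500 + 36963 = 208463
Delta = -16 * (208463) = -3335408
Delta mod 53 = 41

Delta = 41 (mod 53)


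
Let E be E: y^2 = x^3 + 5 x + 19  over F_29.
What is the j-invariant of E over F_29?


Delta = -16(4 a^3 + 27 b^2) mod 29 = 14
-1728 * (4 a)^3 = -1728 * (4*5)^3 mod 29 = 10
j = 10 * 14^(-1) mod 29 = 9

j = 9 (mod 29)


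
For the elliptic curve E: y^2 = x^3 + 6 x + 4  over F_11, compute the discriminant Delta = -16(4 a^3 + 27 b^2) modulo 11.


4 a^3 + 27 b^2 = 4*6^3 + 27*4^2 = 864 + 432 = 1296
Delta = -16 * (1296) = -20736
Delta mod 11 = 10

Delta = 10 (mod 11)


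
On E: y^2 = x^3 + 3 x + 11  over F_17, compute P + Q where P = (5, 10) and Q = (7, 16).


P != Q, so use the chord formula.
s = (y2 - y1) / (x2 - x1) = (6) / (2) mod 17 = 3
x3 = s^2 - x1 - x2 mod 17 = 3^2 - 5 - 7 = 14
y3 = s (x1 - x3) - y1 mod 17 = 3 * (5 - 14) - 10 = 14

P + Q = (14, 14)


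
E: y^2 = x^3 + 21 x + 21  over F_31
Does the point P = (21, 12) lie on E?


Check whether y^2 = x^3 + 21 x + 21 (mod 31) for (x, y) = (21, 12).
LHS: y^2 = 12^2 mod 31 = 20
RHS: x^3 + 21 x + 21 = 21^3 + 21*21 + 21 mod 31 = 20
LHS = RHS

Yes, on the curve


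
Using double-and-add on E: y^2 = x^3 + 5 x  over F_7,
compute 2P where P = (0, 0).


k = 2 = 10_2 (binary, LSB first: 01)
Double-and-add from P = (0, 0):
  bit 0 = 0: acc unchanged = O
  bit 1 = 1: acc = O + O = O

2P = O


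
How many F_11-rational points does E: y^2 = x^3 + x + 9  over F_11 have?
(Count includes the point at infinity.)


For each x in F_11, count y with y^2 = x^3 + 1 x + 9 mod 11:
  x = 0: RHS = 9, y in [3, 8]  -> 2 point(s)
  x = 1: RHS = 0, y in [0]  -> 1 point(s)
  x = 4: RHS = 0, y in [0]  -> 1 point(s)
  x = 6: RHS = 0, y in [0]  -> 1 point(s)
  x = 8: RHS = 1, y in [1, 10]  -> 2 point(s)
Affine points: 7. Add the point at infinity: total = 8.

#E(F_11) = 8


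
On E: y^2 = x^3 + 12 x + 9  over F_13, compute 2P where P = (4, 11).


Doubling: s = (3 x1^2 + a) / (2 y1)
s = (3*4^2 + 12) / (2*11) mod 13 = 11
x3 = s^2 - 2 x1 mod 13 = 11^2 - 2*4 = 9
y3 = s (x1 - x3) - y1 mod 13 = 11 * (4 - 9) - 11 = 12

2P = (9, 12)


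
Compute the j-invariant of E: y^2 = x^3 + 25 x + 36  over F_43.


Delta = -16(4 a^3 + 27 b^2) mod 43 = 39
-1728 * (4 a)^3 = -1728 * (4*25)^3 mod 43 = 21
j = 21 * 39^(-1) mod 43 = 27

j = 27 (mod 43)


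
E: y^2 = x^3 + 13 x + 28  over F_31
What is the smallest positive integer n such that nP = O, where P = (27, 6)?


Compute successive multiples of P until we hit O:
  1P = (27, 6)
  2P = (22, 22)
  3P = (22, 9)
  4P = (27, 25)
  5P = O

ord(P) = 5


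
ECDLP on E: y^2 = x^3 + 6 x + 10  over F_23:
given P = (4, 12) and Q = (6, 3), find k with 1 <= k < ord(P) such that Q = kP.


Enumerate multiples of P until we hit Q = (6, 3):
  1P = (4, 12)
  2P = (10, 9)
  3P = (15, 5)
  4P = (16, 4)
  5P = (6, 20)
  6P = (6, 3)
Match found at i = 6.

k = 6


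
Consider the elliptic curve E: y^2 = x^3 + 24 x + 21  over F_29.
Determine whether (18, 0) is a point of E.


Check whether y^2 = x^3 + 24 x + 21 (mod 29) for (x, y) = (18, 0).
LHS: y^2 = 0^2 mod 29 = 0
RHS: x^3 + 24 x + 21 = 18^3 + 24*18 + 21 mod 29 = 21
LHS != RHS

No, not on the curve


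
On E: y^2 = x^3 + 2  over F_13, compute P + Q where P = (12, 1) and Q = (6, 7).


P != Q, so use the chord formula.
s = (y2 - y1) / (x2 - x1) = (6) / (7) mod 13 = 12
x3 = s^2 - x1 - x2 mod 13 = 12^2 - 12 - 6 = 9
y3 = s (x1 - x3) - y1 mod 13 = 12 * (12 - 9) - 1 = 9

P + Q = (9, 9)


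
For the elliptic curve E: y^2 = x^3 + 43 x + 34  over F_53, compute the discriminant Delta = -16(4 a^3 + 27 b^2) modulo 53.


4 a^3 + 27 b^2 = 4*43^3 + 27*34^2 = 318028 + 31212 = 349240
Delta = -16 * (349240) = -5587840
Delta mod 53 = 3

Delta = 3 (mod 53)


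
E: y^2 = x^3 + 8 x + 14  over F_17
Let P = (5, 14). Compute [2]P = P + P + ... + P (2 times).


k = 2 = 10_2 (binary, LSB first: 01)
Double-and-add from P = (5, 14):
  bit 0 = 0: acc unchanged = O
  bit 1 = 1: acc = O + (9, 13) = (9, 13)

2P = (9, 13)


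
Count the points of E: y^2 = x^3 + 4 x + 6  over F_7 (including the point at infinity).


For each x in F_7, count y with y^2 = x^3 + 4 x + 6 mod 7:
  x = 1: RHS = 4, y in [2, 5]  -> 2 point(s)
  x = 2: RHS = 1, y in [1, 6]  -> 2 point(s)
  x = 4: RHS = 2, y in [3, 4]  -> 2 point(s)
  x = 5: RHS = 4, y in [2, 5]  -> 2 point(s)
  x = 6: RHS = 1, y in [1, 6]  -> 2 point(s)
Affine points: 10. Add the point at infinity: total = 11.

#E(F_7) = 11


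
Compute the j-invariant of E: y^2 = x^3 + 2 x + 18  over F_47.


Delta = -16(4 a^3 + 27 b^2) mod 47 = 3
-1728 * (4 a)^3 = -1728 * (4*2)^3 mod 47 = 39
j = 39 * 3^(-1) mod 47 = 13

j = 13 (mod 47)


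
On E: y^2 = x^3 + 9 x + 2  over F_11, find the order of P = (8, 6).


Compute successive multiples of P until we hit O:
  1P = (8, 6)
  2P = (4, 6)
  3P = (10, 5)
  4P = (7, 10)
  5P = (1, 10)
  6P = (3, 10)
  7P = (9, 8)
  8P = (9, 3)
  ... (continuing to 15P)
  15P = O

ord(P) = 15


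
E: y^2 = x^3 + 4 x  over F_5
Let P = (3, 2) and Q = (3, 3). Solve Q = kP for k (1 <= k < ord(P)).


Enumerate multiples of P until we hit Q = (3, 3):
  1P = (3, 2)
  2P = (0, 0)
  3P = (3, 3)
Match found at i = 3.

k = 3


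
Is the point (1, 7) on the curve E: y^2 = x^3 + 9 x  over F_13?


Check whether y^2 = x^3 + 9 x + 0 (mod 13) for (x, y) = (1, 7).
LHS: y^2 = 7^2 mod 13 = 10
RHS: x^3 + 9 x + 0 = 1^3 + 9*1 + 0 mod 13 = 10
LHS = RHS

Yes, on the curve


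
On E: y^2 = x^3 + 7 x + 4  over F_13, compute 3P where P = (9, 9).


k = 3 = 11_2 (binary, LSB first: 11)
Double-and-add from P = (9, 9):
  bit 0 = 1: acc = O + (9, 9) = (9, 9)
  bit 1 = 1: acc = (9, 9) + (12, 10) = (8, 0)

3P = (8, 0)


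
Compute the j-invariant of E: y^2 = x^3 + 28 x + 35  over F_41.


Delta = -16(4 a^3 + 27 b^2) mod 41 = 6
-1728 * (4 a)^3 = -1728 * (4*28)^3 mod 41 = 32
j = 32 * 6^(-1) mod 41 = 19

j = 19 (mod 41)


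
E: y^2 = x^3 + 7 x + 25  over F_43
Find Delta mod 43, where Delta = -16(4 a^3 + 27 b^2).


4 a^3 + 27 b^2 = 4*7^3 + 27*25^2 = 1372 + 16875 = 18247
Delta = -16 * (18247) = -291952
Delta mod 43 = 18

Delta = 18 (mod 43)


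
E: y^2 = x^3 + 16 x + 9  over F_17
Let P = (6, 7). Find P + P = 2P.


Doubling: s = (3 x1^2 + a) / (2 y1)
s = (3*6^2 + 16) / (2*7) mod 17 = 4
x3 = s^2 - 2 x1 mod 17 = 4^2 - 2*6 = 4
y3 = s (x1 - x3) - y1 mod 17 = 4 * (6 - 4) - 7 = 1

2P = (4, 1)


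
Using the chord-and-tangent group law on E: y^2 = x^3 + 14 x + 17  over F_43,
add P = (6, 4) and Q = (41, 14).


P != Q, so use the chord formula.
s = (y2 - y1) / (x2 - x1) = (10) / (35) mod 43 = 31
x3 = s^2 - x1 - x2 mod 43 = 31^2 - 6 - 41 = 11
y3 = s (x1 - x3) - y1 mod 43 = 31 * (6 - 11) - 4 = 13

P + Q = (11, 13)


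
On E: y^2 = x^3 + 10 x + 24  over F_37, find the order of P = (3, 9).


Compute successive multiples of P until we hit O:
  1P = (3, 9)
  2P = (31, 28)
  3P = (7, 20)
  4P = (23, 10)
  5P = (32, 21)
  6P = (32, 16)
  7P = (23, 27)
  8P = (7, 17)
  ... (continuing to 11P)
  11P = O

ord(P) = 11


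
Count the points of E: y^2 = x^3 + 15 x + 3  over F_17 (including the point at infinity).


For each x in F_17, count y with y^2 = x^3 + 15 x + 3 mod 17:
  x = 1: RHS = 2, y in [6, 11]  -> 2 point(s)
  x = 4: RHS = 8, y in [5, 12]  -> 2 point(s)
  x = 5: RHS = 16, y in [4, 13]  -> 2 point(s)
  x = 7: RHS = 9, y in [3, 14]  -> 2 point(s)
  x = 9: RHS = 0, y in [0]  -> 1 point(s)
  x = 13: RHS = 15, y in [7, 10]  -> 2 point(s)
  x = 14: RHS = 16, y in [4, 13]  -> 2 point(s)
  x = 15: RHS = 16, y in [4, 13]  -> 2 point(s)
  x = 16: RHS = 4, y in [2, 15]  -> 2 point(s)
Affine points: 17. Add the point at infinity: total = 18.

#E(F_17) = 18


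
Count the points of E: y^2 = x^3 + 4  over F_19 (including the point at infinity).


For each x in F_19, count y with y^2 = x^3 + 0 x + 4 mod 19:
  x = 0: RHS = 4, y in [2, 17]  -> 2 point(s)
  x = 1: RHS = 5, y in [9, 10]  -> 2 point(s)
  x = 4: RHS = 11, y in [7, 12]  -> 2 point(s)
  x = 6: RHS = 11, y in [7, 12]  -> 2 point(s)
  x = 7: RHS = 5, y in [9, 10]  -> 2 point(s)
  x = 9: RHS = 11, y in [7, 12]  -> 2 point(s)
  x = 10: RHS = 16, y in [4, 15]  -> 2 point(s)
  x = 11: RHS = 5, y in [9, 10]  -> 2 point(s)
  x = 13: RHS = 16, y in [4, 15]  -> 2 point(s)
  x = 15: RHS = 16, y in [4, 15]  -> 2 point(s)
Affine points: 20. Add the point at infinity: total = 21.

#E(F_19) = 21


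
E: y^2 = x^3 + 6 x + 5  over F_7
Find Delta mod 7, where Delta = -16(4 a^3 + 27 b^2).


4 a^3 + 27 b^2 = 4*6^3 + 27*5^2 = 864 + 675 = 1539
Delta = -16 * (1539) = -24624
Delta mod 7 = 2

Delta = 2 (mod 7)


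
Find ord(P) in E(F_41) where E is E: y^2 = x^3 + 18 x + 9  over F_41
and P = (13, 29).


Compute successive multiples of P until we hit O:
  1P = (13, 29)
  2P = (6, 28)
  3P = (17, 29)
  4P = (11, 12)
  5P = (38, 25)
  6P = (8, 3)
  7P = (29, 19)
  8P = (9, 30)
  ... (continuing to 40P)
  40P = O

ord(P) = 40


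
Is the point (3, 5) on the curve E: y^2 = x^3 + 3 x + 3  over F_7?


Check whether y^2 = x^3 + 3 x + 3 (mod 7) for (x, y) = (3, 5).
LHS: y^2 = 5^2 mod 7 = 4
RHS: x^3 + 3 x + 3 = 3^3 + 3*3 + 3 mod 7 = 4
LHS = RHS

Yes, on the curve


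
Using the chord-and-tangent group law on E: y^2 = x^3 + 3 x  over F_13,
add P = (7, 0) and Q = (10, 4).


P != Q, so use the chord formula.
s = (y2 - y1) / (x2 - x1) = (4) / (3) mod 13 = 10
x3 = s^2 - x1 - x2 mod 13 = 10^2 - 7 - 10 = 5
y3 = s (x1 - x3) - y1 mod 13 = 10 * (7 - 5) - 0 = 7

P + Q = (5, 7)


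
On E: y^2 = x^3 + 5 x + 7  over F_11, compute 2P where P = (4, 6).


Doubling: s = (3 x1^2 + a) / (2 y1)
s = (3*4^2 + 5) / (2*6) mod 11 = 9
x3 = s^2 - 2 x1 mod 11 = 9^2 - 2*4 = 7
y3 = s (x1 - x3) - y1 mod 11 = 9 * (4 - 7) - 6 = 0

2P = (7, 0)


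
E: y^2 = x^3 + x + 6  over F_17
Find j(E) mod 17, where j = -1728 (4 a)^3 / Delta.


Delta = -16(4 a^3 + 27 b^2) mod 17 = 7
-1728 * (4 a)^3 = -1728 * (4*1)^3 mod 17 = 10
j = 10 * 7^(-1) mod 17 = 16

j = 16 (mod 17)


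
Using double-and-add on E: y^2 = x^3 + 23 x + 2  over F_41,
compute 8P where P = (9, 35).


k = 8 = 1000_2 (binary, LSB first: 0001)
Double-and-add from P = (9, 35):
  bit 0 = 0: acc unchanged = O
  bit 1 = 0: acc unchanged = O
  bit 2 = 0: acc unchanged = O
  bit 3 = 1: acc = O + (19, 0) = (19, 0)

8P = (19, 0)


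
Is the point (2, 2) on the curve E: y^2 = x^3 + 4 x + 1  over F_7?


Check whether y^2 = x^3 + 4 x + 1 (mod 7) for (x, y) = (2, 2).
LHS: y^2 = 2^2 mod 7 = 4
RHS: x^3 + 4 x + 1 = 2^3 + 4*2 + 1 mod 7 = 3
LHS != RHS

No, not on the curve


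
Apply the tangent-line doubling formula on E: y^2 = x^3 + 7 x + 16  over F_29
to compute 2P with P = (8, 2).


Doubling: s = (3 x1^2 + a) / (2 y1)
s = (3*8^2 + 7) / (2*2) mod 29 = 28
x3 = s^2 - 2 x1 mod 29 = 28^2 - 2*8 = 14
y3 = s (x1 - x3) - y1 mod 29 = 28 * (8 - 14) - 2 = 4

2P = (14, 4)


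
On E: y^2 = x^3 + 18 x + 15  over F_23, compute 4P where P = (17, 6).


k = 4 = 100_2 (binary, LSB first: 001)
Double-and-add from P = (17, 6):
  bit 0 = 0: acc unchanged = O
  bit 1 = 0: acc unchanged = O
  bit 2 = 1: acc = O + (9, 20) = (9, 20)

4P = (9, 20)


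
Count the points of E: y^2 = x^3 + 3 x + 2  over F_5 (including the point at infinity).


For each x in F_5, count y with y^2 = x^3 + 3 x + 2 mod 5:
  x = 1: RHS = 1, y in [1, 4]  -> 2 point(s)
  x = 2: RHS = 1, y in [1, 4]  -> 2 point(s)
Affine points: 4. Add the point at infinity: total = 5.

#E(F_5) = 5


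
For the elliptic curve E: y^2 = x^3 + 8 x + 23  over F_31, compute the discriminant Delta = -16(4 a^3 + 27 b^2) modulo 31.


4 a^3 + 27 b^2 = 4*8^3 + 27*23^2 = 2048 + 14283 = 16331
Delta = -16 * (16331) = -261296
Delta mod 31 = 3

Delta = 3 (mod 31)


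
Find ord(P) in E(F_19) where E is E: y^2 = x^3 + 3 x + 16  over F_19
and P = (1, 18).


Compute successive multiples of P until we hit O:
  1P = (1, 18)
  2P = (7, 0)
  3P = (1, 1)
  4P = O

ord(P) = 4


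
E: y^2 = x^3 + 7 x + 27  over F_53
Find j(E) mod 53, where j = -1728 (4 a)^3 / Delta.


Delta = -16(4 a^3 + 27 b^2) mod 53 = 41
-1728 * (4 a)^3 = -1728 * (4*7)^3 mod 53 = 51
j = 51 * 41^(-1) mod 53 = 9

j = 9 (mod 53)


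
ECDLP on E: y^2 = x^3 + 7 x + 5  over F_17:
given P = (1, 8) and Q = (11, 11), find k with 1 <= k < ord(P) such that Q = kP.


Enumerate multiples of P until we hit Q = (11, 11):
  1P = (1, 8)
  2P = (13, 10)
  3P = (12, 10)
  4P = (6, 5)
  5P = (9, 7)
  6P = (11, 6)
  7P = (3, 6)
  8P = (14, 5)
  9P = (10, 15)
  10P = (15, 0)
  11P = (10, 2)
  12P = (14, 12)
  13P = (3, 11)
  14P = (11, 11)
Match found at i = 14.

k = 14


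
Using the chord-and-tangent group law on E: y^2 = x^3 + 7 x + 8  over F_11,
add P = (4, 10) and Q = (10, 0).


P != Q, so use the chord formula.
s = (y2 - y1) / (x2 - x1) = (1) / (6) mod 11 = 2
x3 = s^2 - x1 - x2 mod 11 = 2^2 - 4 - 10 = 1
y3 = s (x1 - x3) - y1 mod 11 = 2 * (4 - 1) - 10 = 7

P + Q = (1, 7)


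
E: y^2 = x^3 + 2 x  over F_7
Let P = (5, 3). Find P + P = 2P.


Doubling: s = (3 x1^2 + a) / (2 y1)
s = (3*5^2 + 2) / (2*3) mod 7 = 0
x3 = s^2 - 2 x1 mod 7 = 0^2 - 2*5 = 4
y3 = s (x1 - x3) - y1 mod 7 = 0 * (5 - 4) - 3 = 4

2P = (4, 4)


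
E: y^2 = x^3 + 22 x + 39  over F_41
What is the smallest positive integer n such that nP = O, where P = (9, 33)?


Compute successive multiples of P until we hit O:
  1P = (9, 33)
  2P = (14, 37)
  3P = (17, 18)
  4P = (23, 24)
  5P = (0, 11)
  6P = (40, 37)
  7P = (2, 38)
  8P = (28, 4)
  ... (continuing to 42P)
  42P = O

ord(P) = 42


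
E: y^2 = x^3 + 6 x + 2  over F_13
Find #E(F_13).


For each x in F_13, count y with y^2 = x^3 + 6 x + 2 mod 13:
  x = 1: RHS = 9, y in [3, 10]  -> 2 point(s)
  x = 2: RHS = 9, y in [3, 10]  -> 2 point(s)
  x = 4: RHS = 12, y in [5, 8]  -> 2 point(s)
  x = 5: RHS = 1, y in [1, 12]  -> 2 point(s)
  x = 7: RHS = 10, y in [6, 7]  -> 2 point(s)
  x = 8: RHS = 3, y in [4, 9]  -> 2 point(s)
  x = 10: RHS = 9, y in [3, 10]  -> 2 point(s)
Affine points: 14. Add the point at infinity: total = 15.

#E(F_13) = 15


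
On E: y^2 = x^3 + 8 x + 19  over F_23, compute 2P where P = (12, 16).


k = 2 = 10_2 (binary, LSB first: 01)
Double-and-add from P = (12, 16):
  bit 0 = 0: acc unchanged = O
  bit 1 = 1: acc = O + (17, 13) = (17, 13)

2P = (17, 13)


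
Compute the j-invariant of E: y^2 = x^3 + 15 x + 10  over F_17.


Delta = -16(4 a^3 + 27 b^2) mod 17 = 16
-1728 * (4 a)^3 = -1728 * (4*15)^3 mod 17 = 5
j = 5 * 16^(-1) mod 17 = 12

j = 12 (mod 17)


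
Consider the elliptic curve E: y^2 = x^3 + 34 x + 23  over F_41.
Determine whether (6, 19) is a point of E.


Check whether y^2 = x^3 + 34 x + 23 (mod 41) for (x, y) = (6, 19).
LHS: y^2 = 19^2 mod 41 = 33
RHS: x^3 + 34 x + 23 = 6^3 + 34*6 + 23 mod 41 = 33
LHS = RHS

Yes, on the curve


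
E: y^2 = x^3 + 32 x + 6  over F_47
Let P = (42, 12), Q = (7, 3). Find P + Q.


P != Q, so use the chord formula.
s = (y2 - y1) / (x2 - x1) = (38) / (12) mod 47 = 11
x3 = s^2 - x1 - x2 mod 47 = 11^2 - 42 - 7 = 25
y3 = s (x1 - x3) - y1 mod 47 = 11 * (42 - 25) - 12 = 34

P + Q = (25, 34)


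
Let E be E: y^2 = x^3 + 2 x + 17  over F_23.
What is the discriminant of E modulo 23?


4 a^3 + 27 b^2 = 4*2^3 + 27*17^2 = 32 + 7803 = 7835
Delta = -16 * (7835) = -125360
Delta mod 23 = 13

Delta = 13 (mod 23)


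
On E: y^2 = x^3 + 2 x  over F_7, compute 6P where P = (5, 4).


k = 6 = 110_2 (binary, LSB first: 011)
Double-and-add from P = (5, 4):
  bit 0 = 0: acc unchanged = O
  bit 1 = 1: acc = O + (4, 3) = (4, 3)
  bit 2 = 1: acc = (4, 3) + (0, 0) = (4, 4)

6P = (4, 4)


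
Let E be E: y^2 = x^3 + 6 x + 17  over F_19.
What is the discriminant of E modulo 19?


4 a^3 + 27 b^2 = 4*6^3 + 27*17^2 = 864 + 7803 = 8667
Delta = -16 * (8667) = -138672
Delta mod 19 = 9

Delta = 9 (mod 19)


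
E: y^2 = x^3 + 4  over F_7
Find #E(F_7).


For each x in F_7, count y with y^2 = x^3 + 0 x + 4 mod 7:
  x = 0: RHS = 4, y in [2, 5]  -> 2 point(s)
Affine points: 2. Add the point at infinity: total = 3.

#E(F_7) = 3


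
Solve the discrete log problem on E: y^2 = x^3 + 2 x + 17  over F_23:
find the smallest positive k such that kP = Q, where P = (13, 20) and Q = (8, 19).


Enumerate multiples of P until we hit Q = (8, 19):
  1P = (13, 20)
  2P = (3, 21)
  3P = (10, 5)
  4P = (2, 12)
  5P = (11, 17)
  6P = (7, 12)
  7P = (15, 8)
  8P = (8, 19)
Match found at i = 8.

k = 8


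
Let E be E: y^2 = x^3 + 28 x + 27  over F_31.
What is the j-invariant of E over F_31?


Delta = -16(4 a^3 + 27 b^2) mod 31 = 24
-1728 * (4 a)^3 = -1728 * (4*28)^3 mod 31 = 2
j = 2 * 24^(-1) mod 31 = 13

j = 13 (mod 31)


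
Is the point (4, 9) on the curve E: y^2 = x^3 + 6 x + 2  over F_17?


Check whether y^2 = x^3 + 6 x + 2 (mod 17) for (x, y) = (4, 9).
LHS: y^2 = 9^2 mod 17 = 13
RHS: x^3 + 6 x + 2 = 4^3 + 6*4 + 2 mod 17 = 5
LHS != RHS

No, not on the curve


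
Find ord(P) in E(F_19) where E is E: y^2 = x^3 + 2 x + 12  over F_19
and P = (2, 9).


Compute successive multiples of P until we hit O:
  1P = (2, 9)
  2P = (2, 10)
  3P = O

ord(P) = 3


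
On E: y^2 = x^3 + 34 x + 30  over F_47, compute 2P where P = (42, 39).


Doubling: s = (3 x1^2 + a) / (2 y1)
s = (3*42^2 + 34) / (2*39) mod 47 = 2
x3 = s^2 - 2 x1 mod 47 = 2^2 - 2*42 = 14
y3 = s (x1 - x3) - y1 mod 47 = 2 * (42 - 14) - 39 = 17

2P = (14, 17)


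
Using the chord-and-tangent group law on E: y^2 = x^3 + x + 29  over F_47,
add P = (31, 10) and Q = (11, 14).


P != Q, so use the chord formula.
s = (y2 - y1) / (x2 - x1) = (4) / (27) mod 47 = 28
x3 = s^2 - x1 - x2 mod 47 = 28^2 - 31 - 11 = 37
y3 = s (x1 - x3) - y1 mod 47 = 28 * (31 - 37) - 10 = 10

P + Q = (37, 10)


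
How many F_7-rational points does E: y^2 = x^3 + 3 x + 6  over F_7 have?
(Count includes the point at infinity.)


For each x in F_7, count y with y^2 = x^3 + 3 x + 6 mod 7:
  x = 3: RHS = 0, y in [0]  -> 1 point(s)
  x = 6: RHS = 2, y in [3, 4]  -> 2 point(s)
Affine points: 3. Add the point at infinity: total = 4.

#E(F_7) = 4


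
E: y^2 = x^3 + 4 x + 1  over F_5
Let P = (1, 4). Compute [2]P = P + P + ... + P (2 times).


k = 2 = 10_2 (binary, LSB first: 01)
Double-and-add from P = (1, 4):
  bit 0 = 0: acc unchanged = O
  bit 1 = 1: acc = O + (4, 4) = (4, 4)

2P = (4, 4)


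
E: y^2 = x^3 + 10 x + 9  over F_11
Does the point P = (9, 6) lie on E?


Check whether y^2 = x^3 + 10 x + 9 (mod 11) for (x, y) = (9, 6).
LHS: y^2 = 6^2 mod 11 = 3
RHS: x^3 + 10 x + 9 = 9^3 + 10*9 + 9 mod 11 = 3
LHS = RHS

Yes, on the curve


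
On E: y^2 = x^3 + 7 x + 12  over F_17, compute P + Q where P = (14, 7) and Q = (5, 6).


P != Q, so use the chord formula.
s = (y2 - y1) / (x2 - x1) = (16) / (8) mod 17 = 2
x3 = s^2 - x1 - x2 mod 17 = 2^2 - 14 - 5 = 2
y3 = s (x1 - x3) - y1 mod 17 = 2 * (14 - 2) - 7 = 0

P + Q = (2, 0)


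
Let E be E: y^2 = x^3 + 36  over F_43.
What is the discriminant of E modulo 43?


4 a^3 + 27 b^2 = 4*0^3 + 27*36^2 = 0 + 34992 = 34992
Delta = -16 * (34992) = -559872
Delta mod 43 = 31

Delta = 31 (mod 43)


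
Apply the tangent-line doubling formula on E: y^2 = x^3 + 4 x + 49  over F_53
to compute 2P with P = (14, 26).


Doubling: s = (3 x1^2 + a) / (2 y1)
s = (3*14^2 + 4) / (2*26) mod 53 = 44
x3 = s^2 - 2 x1 mod 53 = 44^2 - 2*14 = 0
y3 = s (x1 - x3) - y1 mod 53 = 44 * (14 - 0) - 26 = 7

2P = (0, 7)


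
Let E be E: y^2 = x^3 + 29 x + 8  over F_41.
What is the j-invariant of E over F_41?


Delta = -16(4 a^3 + 27 b^2) mod 41 = 1
-1728 * (4 a)^3 = -1728 * (4*29)^3 mod 41 = 8
j = 8 * 1^(-1) mod 41 = 8

j = 8 (mod 41)


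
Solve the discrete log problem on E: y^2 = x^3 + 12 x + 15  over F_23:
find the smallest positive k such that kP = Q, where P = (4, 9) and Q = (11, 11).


Enumerate multiples of P until we hit Q = (11, 11):
  1P = (4, 9)
  2P = (21, 11)
  3P = (16, 18)
  4P = (5, 19)
  5P = (22, 18)
  6P = (3, 3)
  7P = (6, 2)
  8P = (8, 5)
  9P = (12, 22)
  10P = (10, 10)
  11P = (2, 22)
  12P = (19, 8)
  13P = (9, 22)
  14P = (14, 11)
  15P = (17, 16)
  16P = (11, 12)
  17P = (11, 11)
Match found at i = 17.

k = 17


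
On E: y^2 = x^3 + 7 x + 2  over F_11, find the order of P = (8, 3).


Compute successive multiples of P until we hit O:
  1P = (8, 3)
  2P = (10, 4)
  3P = (7, 3)
  4P = (7, 8)
  5P = (10, 7)
  6P = (8, 8)
  7P = O

ord(P) = 7


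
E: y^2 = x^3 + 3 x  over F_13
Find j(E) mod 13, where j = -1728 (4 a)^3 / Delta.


Delta = -16(4 a^3 + 27 b^2) mod 13 = 1
-1728 * (4 a)^3 = -1728 * (4*3)^3 mod 13 = 12
j = 12 * 1^(-1) mod 13 = 12

j = 12 (mod 13)


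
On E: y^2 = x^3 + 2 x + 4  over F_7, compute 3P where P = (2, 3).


k = 3 = 11_2 (binary, LSB first: 11)
Double-and-add from P = (2, 3):
  bit 0 = 1: acc = O + (2, 3) = (2, 3)
  bit 1 = 1: acc = (2, 3) + (3, 4) = (3, 3)

3P = (3, 3)


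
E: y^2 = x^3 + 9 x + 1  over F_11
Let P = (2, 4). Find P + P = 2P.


Doubling: s = (3 x1^2 + a) / (2 y1)
s = (3*2^2 + 9) / (2*4) mod 11 = 4
x3 = s^2 - 2 x1 mod 11 = 4^2 - 2*2 = 1
y3 = s (x1 - x3) - y1 mod 11 = 4 * (2 - 1) - 4 = 0

2P = (1, 0)


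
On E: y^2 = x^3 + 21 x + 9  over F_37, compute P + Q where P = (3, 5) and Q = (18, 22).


P != Q, so use the chord formula.
s = (y2 - y1) / (x2 - x1) = (17) / (15) mod 37 = 11
x3 = s^2 - x1 - x2 mod 37 = 11^2 - 3 - 18 = 26
y3 = s (x1 - x3) - y1 mod 37 = 11 * (3 - 26) - 5 = 1

P + Q = (26, 1)


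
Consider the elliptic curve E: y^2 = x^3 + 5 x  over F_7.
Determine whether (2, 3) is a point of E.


Check whether y^2 = x^3 + 5 x + 0 (mod 7) for (x, y) = (2, 3).
LHS: y^2 = 3^2 mod 7 = 2
RHS: x^3 + 5 x + 0 = 2^3 + 5*2 + 0 mod 7 = 4
LHS != RHS

No, not on the curve


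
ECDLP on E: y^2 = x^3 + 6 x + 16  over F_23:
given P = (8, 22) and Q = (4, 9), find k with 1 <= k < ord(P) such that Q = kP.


Enumerate multiples of P until we hit Q = (4, 9):
  1P = (8, 22)
  2P = (10, 15)
  3P = (0, 19)
  4P = (4, 14)
  5P = (15, 10)
  6P = (2, 17)
  7P = (22, 20)
  8P = (1, 0)
  9P = (22, 3)
  10P = (2, 6)
  11P = (15, 13)
  12P = (4, 9)
Match found at i = 12.

k = 12


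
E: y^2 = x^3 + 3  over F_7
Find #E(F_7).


For each x in F_7, count y with y^2 = x^3 + 0 x + 3 mod 7:
  x = 1: RHS = 4, y in [2, 5]  -> 2 point(s)
  x = 2: RHS = 4, y in [2, 5]  -> 2 point(s)
  x = 3: RHS = 2, y in [3, 4]  -> 2 point(s)
  x = 4: RHS = 4, y in [2, 5]  -> 2 point(s)
  x = 5: RHS = 2, y in [3, 4]  -> 2 point(s)
  x = 6: RHS = 2, y in [3, 4]  -> 2 point(s)
Affine points: 12. Add the point at infinity: total = 13.

#E(F_7) = 13


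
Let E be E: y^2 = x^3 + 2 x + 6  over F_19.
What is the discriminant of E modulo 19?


4 a^3 + 27 b^2 = 4*2^3 + 27*6^2 = 32 + 972 = 1004
Delta = -16 * (1004) = -16064
Delta mod 19 = 10

Delta = 10 (mod 19)


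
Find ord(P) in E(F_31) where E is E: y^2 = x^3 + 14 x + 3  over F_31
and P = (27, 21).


Compute successive multiples of P until we hit O:
  1P = (27, 21)
  2P = (8, 10)
  3P = (16, 18)
  4P = (16, 13)
  5P = (8, 21)
  6P = (27, 10)
  7P = O

ord(P) = 7


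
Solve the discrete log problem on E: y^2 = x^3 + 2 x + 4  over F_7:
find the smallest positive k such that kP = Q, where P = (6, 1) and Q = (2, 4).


Enumerate multiples of P until we hit Q = (2, 4):
  1P = (6, 1)
  2P = (3, 3)
  3P = (0, 2)
  4P = (2, 3)
  5P = (1, 0)
  6P = (2, 4)
Match found at i = 6.

k = 6


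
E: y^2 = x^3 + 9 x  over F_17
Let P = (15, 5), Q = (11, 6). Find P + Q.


P != Q, so use the chord formula.
s = (y2 - y1) / (x2 - x1) = (1) / (13) mod 17 = 4
x3 = s^2 - x1 - x2 mod 17 = 4^2 - 15 - 11 = 7
y3 = s (x1 - x3) - y1 mod 17 = 4 * (15 - 7) - 5 = 10

P + Q = (7, 10)


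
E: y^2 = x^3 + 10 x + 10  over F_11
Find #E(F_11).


For each x in F_11, count y with y^2 = x^3 + 10 x + 10 mod 11:
  x = 2: RHS = 5, y in [4, 7]  -> 2 point(s)
  x = 3: RHS = 1, y in [1, 10]  -> 2 point(s)
  x = 4: RHS = 4, y in [2, 9]  -> 2 point(s)
  x = 5: RHS = 9, y in [3, 8]  -> 2 point(s)
  x = 6: RHS = 0, y in [0]  -> 1 point(s)
  x = 7: RHS = 5, y in [4, 7]  -> 2 point(s)
  x = 9: RHS = 4, y in [2, 9]  -> 2 point(s)
Affine points: 13. Add the point at infinity: total = 14.

#E(F_11) = 14


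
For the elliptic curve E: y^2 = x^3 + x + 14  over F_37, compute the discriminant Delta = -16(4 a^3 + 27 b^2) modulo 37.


4 a^3 + 27 b^2 = 4*1^3 + 27*14^2 = 4 + 5292 = 5296
Delta = -16 * (5296) = -84736
Delta mod 37 = 31

Delta = 31 (mod 37)


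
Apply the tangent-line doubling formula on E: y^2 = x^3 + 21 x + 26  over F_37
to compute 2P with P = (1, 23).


Doubling: s = (3 x1^2 + a) / (2 y1)
s = (3*1^2 + 21) / (2*23) mod 37 = 15
x3 = s^2 - 2 x1 mod 37 = 15^2 - 2*1 = 1
y3 = s (x1 - x3) - y1 mod 37 = 15 * (1 - 1) - 23 = 14

2P = (1, 14)


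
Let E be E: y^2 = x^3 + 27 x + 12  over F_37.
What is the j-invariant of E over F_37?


Delta = -16(4 a^3 + 27 b^2) mod 37 = 16
-1728 * (4 a)^3 = -1728 * (4*27)^3 mod 37 = 36
j = 36 * 16^(-1) mod 37 = 30

j = 30 (mod 37)


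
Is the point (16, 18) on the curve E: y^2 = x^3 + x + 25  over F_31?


Check whether y^2 = x^3 + 1 x + 25 (mod 31) for (x, y) = (16, 18).
LHS: y^2 = 18^2 mod 31 = 14
RHS: x^3 + 1 x + 25 = 16^3 + 1*16 + 25 mod 31 = 14
LHS = RHS

Yes, on the curve
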